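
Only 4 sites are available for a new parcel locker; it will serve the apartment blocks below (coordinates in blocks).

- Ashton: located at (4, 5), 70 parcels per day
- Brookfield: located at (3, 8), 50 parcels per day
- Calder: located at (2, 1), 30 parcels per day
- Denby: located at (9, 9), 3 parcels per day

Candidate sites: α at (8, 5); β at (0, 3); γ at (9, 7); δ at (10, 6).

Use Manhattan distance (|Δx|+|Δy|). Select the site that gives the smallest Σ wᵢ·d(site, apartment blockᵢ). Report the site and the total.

Total weighted distance at each candidate:
  α (8, 5): total = 995
  β (0, 3): total = 985
  γ (9, 7): total = 1236
  δ (10, 6): total = 1342
Minimum is at β with total 985 blocks.

β, total 985 blocks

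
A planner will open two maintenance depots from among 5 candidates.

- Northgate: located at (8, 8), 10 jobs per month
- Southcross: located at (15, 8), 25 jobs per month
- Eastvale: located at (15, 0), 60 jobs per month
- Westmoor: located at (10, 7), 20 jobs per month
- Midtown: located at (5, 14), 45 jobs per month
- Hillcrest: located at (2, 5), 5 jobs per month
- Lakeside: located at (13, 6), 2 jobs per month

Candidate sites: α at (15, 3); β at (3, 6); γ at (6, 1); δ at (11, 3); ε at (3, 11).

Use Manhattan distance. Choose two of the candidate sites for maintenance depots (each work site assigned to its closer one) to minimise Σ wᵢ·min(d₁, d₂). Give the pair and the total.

Evaluate every pair (each demand assigned to the nearer of the two):
  {α, ε}: total = 835
  {α, β}: total = 1005
  {δ, ε}: total = 1095
  {α, γ}: total = 1255
  {β, δ}: total = 1285
  {α, δ}: total = 1315
  {γ, δ}: total = 1505
  {γ, ε}: total = 1539
  {β, γ}: total = 1660
  {β, ε}: total = 1915
Best pair: {α, ε} with total 835.

{α, ε}, total 835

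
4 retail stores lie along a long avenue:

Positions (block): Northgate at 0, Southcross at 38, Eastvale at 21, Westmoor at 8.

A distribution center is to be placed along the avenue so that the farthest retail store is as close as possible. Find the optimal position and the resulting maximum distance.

The 1-center on a line is the midpoint of the two extreme points: leftmost at 0, rightmost at 38.
Optimal location = (0 + 38)/2 = 19; maximum distance = (38 − 0)/2 = 19.

location 19, max distance 19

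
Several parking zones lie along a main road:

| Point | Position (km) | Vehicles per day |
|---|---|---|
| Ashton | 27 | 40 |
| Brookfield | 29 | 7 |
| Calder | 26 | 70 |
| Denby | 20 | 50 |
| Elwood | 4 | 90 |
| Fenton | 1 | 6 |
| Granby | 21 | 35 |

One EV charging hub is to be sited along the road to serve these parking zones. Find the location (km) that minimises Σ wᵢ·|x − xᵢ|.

For a sum of weighted absolute distances on a line, the optimum is the weighted median (not the mean). Total weight W = 298; half-weight = 149.
Sort by position and accumulate weight:
  km 1 (Fenton, w=6) → cum 6
  km 4 (Elwood, w=90) → cum 96
  km 20 (Denby, w=50) → cum 146
  km 21 (Granby, w=35) → cum 181  ≥ 149 → median here
  km 26 (Calder, w=70) → cum 251
  km 27 (Ashton, w=40) → cum 291
  km 29 (Brookfield, w=7) → cum 298
Optimal location: km 21.

x = 21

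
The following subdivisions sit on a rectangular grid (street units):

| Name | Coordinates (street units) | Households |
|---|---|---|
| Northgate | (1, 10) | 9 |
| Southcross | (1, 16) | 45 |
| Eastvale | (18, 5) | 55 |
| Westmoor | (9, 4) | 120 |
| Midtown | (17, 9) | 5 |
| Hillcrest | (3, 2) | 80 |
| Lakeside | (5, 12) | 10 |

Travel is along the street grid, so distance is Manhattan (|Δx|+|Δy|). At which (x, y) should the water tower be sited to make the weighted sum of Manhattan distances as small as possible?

Manhattan distance separates: Σwᵢ(|x−xᵢ|+|y−yᵢ|) = Σwᵢ|x−xᵢ| + Σwᵢ|y−yᵢ|, so x and y are optimised independently as 1-D weighted medians.
Total weight W = 324; half = 162.
x-coordinate, sorted with cumulative weight:
  x=1 (Northgate, w=9) cum 9
  x=1 (Southcross, w=45) cum 54
  x=3 (Hillcrest, w=80) cum 134
  x=5 (Lakeside, w=10) cum 144
  x=9 (Westmoor, w=120) cum 264  ← median
  x=17 (Midtown, w=5) cum 269
  x=18 (Eastvale, w=55) cum 324
⇒ x* = 9
y-coordinate, sorted with cumulative weight:
  y=2 (Hillcrest, w=80) cum 80
  y=4 (Westmoor, w=120) cum 200  ← median
  y=5 (Eastvale, w=55) cum 255
  y=9 (Midtown, w=5) cum 260
  y=10 (Northgate, w=9) cum 269
  y=12 (Lakeside, w=10) cum 279
  y=16 (Southcross, w=45) cum 324
⇒ y* = 4

(9, 4)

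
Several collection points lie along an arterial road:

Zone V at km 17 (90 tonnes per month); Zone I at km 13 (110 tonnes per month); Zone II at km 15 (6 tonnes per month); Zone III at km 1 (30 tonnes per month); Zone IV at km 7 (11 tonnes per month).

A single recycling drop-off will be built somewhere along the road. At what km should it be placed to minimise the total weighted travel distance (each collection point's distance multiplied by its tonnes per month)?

x = 13

For a sum of weighted absolute distances on a line, the optimum is the weighted median (not the mean). Total weight W = 247; half-weight = 123.5.
Sort by position and accumulate weight:
  km 1 (Zone III, w=30) → cum 30
  km 7 (Zone IV, w=11) → cum 41
  km 13 (Zone I, w=110) → cum 151  ≥ 123.5 → median here
  km 15 (Zone II, w=6) → cum 157
  km 17 (Zone V, w=90) → cum 247
Optimal location: km 13.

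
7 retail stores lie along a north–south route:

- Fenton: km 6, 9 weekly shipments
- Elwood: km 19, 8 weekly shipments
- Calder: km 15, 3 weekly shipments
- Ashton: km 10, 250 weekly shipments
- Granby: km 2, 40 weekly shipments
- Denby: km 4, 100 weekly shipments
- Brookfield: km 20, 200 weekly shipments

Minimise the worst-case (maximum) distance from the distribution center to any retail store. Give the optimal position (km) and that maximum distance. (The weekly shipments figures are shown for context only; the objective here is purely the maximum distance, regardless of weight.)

The 1-center on a line is the midpoint of the two extreme points: leftmost at 2, rightmost at 20.
Optimal location = (2 + 20)/2 = 11; maximum distance = (20 − 2)/2 = 9.

location 11, max distance 9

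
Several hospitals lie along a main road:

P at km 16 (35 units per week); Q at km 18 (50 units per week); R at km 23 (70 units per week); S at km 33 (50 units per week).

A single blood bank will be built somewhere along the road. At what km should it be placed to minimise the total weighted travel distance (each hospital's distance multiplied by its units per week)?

For a sum of weighted absolute distances on a line, the optimum is the weighted median (not the mean). Total weight W = 205; half-weight = 102.5.
Sort by position and accumulate weight:
  km 16 (P, w=35) → cum 35
  km 18 (Q, w=50) → cum 85
  km 23 (R, w=70) → cum 155  ≥ 102.5 → median here
  km 33 (S, w=50) → cum 205
Optimal location: km 23.

x = 23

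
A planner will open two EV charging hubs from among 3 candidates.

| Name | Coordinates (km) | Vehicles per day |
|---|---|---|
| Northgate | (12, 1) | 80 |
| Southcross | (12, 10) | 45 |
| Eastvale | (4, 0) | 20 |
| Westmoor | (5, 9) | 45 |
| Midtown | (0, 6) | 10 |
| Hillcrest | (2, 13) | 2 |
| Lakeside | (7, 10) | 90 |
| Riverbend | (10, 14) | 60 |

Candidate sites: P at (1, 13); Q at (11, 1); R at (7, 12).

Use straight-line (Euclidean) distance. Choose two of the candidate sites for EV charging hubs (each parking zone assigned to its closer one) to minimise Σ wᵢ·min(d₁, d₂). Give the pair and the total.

{Q, R}, total 1124.7

Evaluate every pair (each demand assigned to the nearer of the two):
  {Q, R}: total = 1124.7
  {P, R}: total = 2087.7
  {P, Q}: total = 2103.2
Best pair: {Q, R} with total 1124.7.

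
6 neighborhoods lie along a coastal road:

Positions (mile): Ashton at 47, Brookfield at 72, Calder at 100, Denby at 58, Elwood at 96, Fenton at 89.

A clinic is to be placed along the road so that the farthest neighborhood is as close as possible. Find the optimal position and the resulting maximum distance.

The 1-center on a line is the midpoint of the two extreme points: leftmost at 47, rightmost at 100.
Optimal location = (47 + 100)/2 = 73.5; maximum distance = (100 − 47)/2 = 26.5.

location 73.5, max distance 26.5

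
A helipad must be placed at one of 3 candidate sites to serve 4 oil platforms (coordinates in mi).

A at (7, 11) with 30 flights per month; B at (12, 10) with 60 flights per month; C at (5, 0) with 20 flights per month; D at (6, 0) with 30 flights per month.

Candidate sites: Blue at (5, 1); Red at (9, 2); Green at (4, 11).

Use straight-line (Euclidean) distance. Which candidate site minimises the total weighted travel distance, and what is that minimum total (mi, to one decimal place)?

Total weighted distance at each candidate:
  Blue (5, 1): total = 1052.5
  Red (9, 2): total = 986.8
  Green (4, 11): total = 1130.1
Minimum is at Red with total 986.8 mi.

Red, total 986.8 mi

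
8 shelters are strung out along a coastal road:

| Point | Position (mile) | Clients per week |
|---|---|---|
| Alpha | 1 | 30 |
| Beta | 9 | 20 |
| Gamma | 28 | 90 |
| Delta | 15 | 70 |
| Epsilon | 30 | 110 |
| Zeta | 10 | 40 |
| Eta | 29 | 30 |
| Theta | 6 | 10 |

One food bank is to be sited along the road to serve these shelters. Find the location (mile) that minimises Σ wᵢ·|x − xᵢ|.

For a sum of weighted absolute distances on a line, the optimum is the weighted median (not the mean). Total weight W = 400; half-weight = 200.
Sort by position and accumulate weight:
  mile 1 (Alpha, w=30) → cum 30
  mile 6 (Theta, w=10) → cum 40
  mile 9 (Beta, w=20) → cum 60
  mile 10 (Zeta, w=40) → cum 100
  mile 15 (Delta, w=70) → cum 170
  mile 28 (Gamma, w=90) → cum 260  ≥ 200 → median here
  mile 29 (Eta, w=30) → cum 290
  mile 30 (Epsilon, w=110) → cum 400
Optimal location: mile 28.

x = 28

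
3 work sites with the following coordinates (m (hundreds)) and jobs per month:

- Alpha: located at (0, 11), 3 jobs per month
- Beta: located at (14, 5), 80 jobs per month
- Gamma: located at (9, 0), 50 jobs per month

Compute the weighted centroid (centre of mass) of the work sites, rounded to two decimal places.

The minimiser of Σwᵢ‖p−pᵢ‖² is the weighted centroid p* = (Σwᵢpᵢ)/(Σwᵢ).
Σwᵢ = 133.
Σwᵢxᵢ = 3·0 + 80·14 + 50·9 = 1570.
Σwᵢyᵢ = 3·11 + 80·5 + 50·0 = 433.
x* = 1570/133 = 11.80, y* = 433/133 = 3.26.

(11.80, 3.26)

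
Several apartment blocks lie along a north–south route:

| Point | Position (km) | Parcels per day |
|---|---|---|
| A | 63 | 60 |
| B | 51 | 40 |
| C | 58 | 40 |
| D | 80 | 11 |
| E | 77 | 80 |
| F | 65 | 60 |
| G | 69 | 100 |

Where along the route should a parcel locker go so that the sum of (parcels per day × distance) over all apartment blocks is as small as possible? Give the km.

For a sum of weighted absolute distances on a line, the optimum is the weighted median (not the mean). Total weight W = 391; half-weight = 195.5.
Sort by position and accumulate weight:
  km 51 (B, w=40) → cum 40
  km 58 (C, w=40) → cum 80
  km 63 (A, w=60) → cum 140
  km 65 (F, w=60) → cum 200  ≥ 195.5 → median here
  km 69 (G, w=100) → cum 300
  km 77 (E, w=80) → cum 380
  km 80 (D, w=11) → cum 391
Optimal location: km 65.

x = 65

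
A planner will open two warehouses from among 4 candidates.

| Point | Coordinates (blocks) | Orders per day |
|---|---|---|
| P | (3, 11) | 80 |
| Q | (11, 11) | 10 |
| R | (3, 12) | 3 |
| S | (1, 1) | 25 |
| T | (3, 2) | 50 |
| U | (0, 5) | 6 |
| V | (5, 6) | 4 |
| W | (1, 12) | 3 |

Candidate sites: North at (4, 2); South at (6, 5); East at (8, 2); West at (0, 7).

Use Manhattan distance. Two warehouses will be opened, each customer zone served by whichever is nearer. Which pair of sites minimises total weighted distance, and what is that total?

Evaluate every pair (each demand assigned to the nearer of the two):
  {North, West}: total = 934
  {North, South}: total = 1090
  {East, West}: total = 1183
  {North, East}: total = 1204
  {South, West}: total = 1207
  {South, East}: total = 1390
Best pair: {North, West} with total 934.

{North, West}, total 934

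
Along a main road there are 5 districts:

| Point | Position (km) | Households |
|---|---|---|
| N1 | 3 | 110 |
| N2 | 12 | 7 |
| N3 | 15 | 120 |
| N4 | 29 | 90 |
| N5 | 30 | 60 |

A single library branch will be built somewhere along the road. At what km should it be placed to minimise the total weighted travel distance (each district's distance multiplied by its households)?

For a sum of weighted absolute distances on a line, the optimum is the weighted median (not the mean). Total weight W = 387; half-weight = 193.5.
Sort by position and accumulate weight:
  km 3 (N1, w=110) → cum 110
  km 12 (N2, w=7) → cum 117
  km 15 (N3, w=120) → cum 237  ≥ 193.5 → median here
  km 29 (N4, w=90) → cum 327
  km 30 (N5, w=60) → cum 387
Optimal location: km 15.

x = 15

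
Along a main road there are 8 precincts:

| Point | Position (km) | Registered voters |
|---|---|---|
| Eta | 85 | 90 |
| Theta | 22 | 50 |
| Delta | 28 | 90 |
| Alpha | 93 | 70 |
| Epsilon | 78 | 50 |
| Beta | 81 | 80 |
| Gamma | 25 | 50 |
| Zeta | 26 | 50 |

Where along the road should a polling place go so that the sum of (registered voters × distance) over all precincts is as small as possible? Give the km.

x = 78

For a sum of weighted absolute distances on a line, the optimum is the weighted median (not the mean). Total weight W = 530; half-weight = 265.
Sort by position and accumulate weight:
  km 22 (Theta, w=50) → cum 50
  km 25 (Gamma, w=50) → cum 100
  km 26 (Zeta, w=50) → cum 150
  km 28 (Delta, w=90) → cum 240
  km 78 (Epsilon, w=50) → cum 290  ≥ 265 → median here
  km 81 (Beta, w=80) → cum 370
  km 85 (Eta, w=90) → cum 460
  km 93 (Alpha, w=70) → cum 530
Optimal location: km 78.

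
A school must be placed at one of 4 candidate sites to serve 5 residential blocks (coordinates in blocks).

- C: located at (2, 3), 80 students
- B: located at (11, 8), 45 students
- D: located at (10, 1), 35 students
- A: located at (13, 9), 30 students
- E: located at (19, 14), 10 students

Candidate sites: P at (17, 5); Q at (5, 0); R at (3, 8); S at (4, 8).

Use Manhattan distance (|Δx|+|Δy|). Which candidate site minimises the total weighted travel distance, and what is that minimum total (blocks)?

Total weighted distance at each candidate:
  P (17, 5): total = 2500
  Q (5, 0): total = 2110
  R (3, 8): total = 1880
  S (4, 8): total = 1840
Minimum is at S with total 1840 blocks.

S, total 1840 blocks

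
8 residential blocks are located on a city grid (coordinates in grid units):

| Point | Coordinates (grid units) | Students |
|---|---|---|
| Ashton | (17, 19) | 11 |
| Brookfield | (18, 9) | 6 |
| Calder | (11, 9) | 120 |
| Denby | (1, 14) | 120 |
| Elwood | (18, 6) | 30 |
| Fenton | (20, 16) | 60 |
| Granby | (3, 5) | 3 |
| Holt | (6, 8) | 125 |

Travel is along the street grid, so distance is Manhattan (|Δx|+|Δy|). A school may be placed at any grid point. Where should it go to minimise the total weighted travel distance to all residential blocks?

Manhattan distance separates: Σwᵢ(|x−xᵢ|+|y−yᵢ|) = Σwᵢ|x−xᵢ| + Σwᵢ|y−yᵢ|, so x and y are optimised independently as 1-D weighted medians.
Total weight W = 475; half = 237.5.
x-coordinate, sorted with cumulative weight:
  x=1 (Denby, w=120) cum 120
  x=3 (Granby, w=3) cum 123
  x=6 (Holt, w=125) cum 248  ← median
  x=11 (Calder, w=120) cum 368
  x=17 (Ashton, w=11) cum 379
  x=18 (Brookfield, w=6) cum 385
  x=18 (Elwood, w=30) cum 415
  x=20 (Fenton, w=60) cum 475
⇒ x* = 6
y-coordinate, sorted with cumulative weight:
  y=5 (Granby, w=3) cum 3
  y=6 (Elwood, w=30) cum 33
  y=8 (Holt, w=125) cum 158
  y=9 (Brookfield, w=6) cum 164
  y=9 (Calder, w=120) cum 284  ← median
  y=14 (Denby, w=120) cum 404
  y=16 (Fenton, w=60) cum 464
  y=19 (Ashton, w=11) cum 475
⇒ y* = 9

(6, 9)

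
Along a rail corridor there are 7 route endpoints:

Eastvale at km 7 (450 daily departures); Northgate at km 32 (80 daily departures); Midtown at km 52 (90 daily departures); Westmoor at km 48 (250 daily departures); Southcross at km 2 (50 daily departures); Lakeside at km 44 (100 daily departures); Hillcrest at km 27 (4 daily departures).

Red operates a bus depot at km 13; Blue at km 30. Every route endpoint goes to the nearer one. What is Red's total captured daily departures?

500

The indifferent point is the midpoint (13+30)/2 = 21.5; route endpoints left of it (closer to Red at 13) go to Red, those right go to Blue.
  Southcross at 2 (w=50) → Red
  Eastvale at 7 (w=450) → Red
  Hillcrest at 27 (w=4) → Blue
  Northgate at 32 (w=80) → Blue
  Lakeside at 44 (w=100) → Blue
  Westmoor at 48 (w=250) → Blue
  Midtown at 52 (w=90) → Blue
Red captures 500; Blue captures 524.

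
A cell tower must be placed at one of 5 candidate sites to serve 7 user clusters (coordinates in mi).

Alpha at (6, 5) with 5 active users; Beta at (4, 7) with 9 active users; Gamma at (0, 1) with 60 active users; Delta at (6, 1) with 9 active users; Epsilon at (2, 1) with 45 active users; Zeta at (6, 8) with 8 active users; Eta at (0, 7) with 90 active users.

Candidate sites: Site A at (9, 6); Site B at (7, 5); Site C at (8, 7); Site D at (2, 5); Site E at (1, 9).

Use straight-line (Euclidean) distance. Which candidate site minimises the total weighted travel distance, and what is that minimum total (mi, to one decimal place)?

Total weighted distance at each candidate:
  Site A (9, 6): total = 1962.9
  Site B (7, 5): total = 1526.9
  Site C (8, 7): total = 1826.8
  Site D (2, 5): total = 839.3
  Site E (1, 9): total = 1237.9
Minimum is at Site D with total 839.3 mi.

Site D, total 839.3 mi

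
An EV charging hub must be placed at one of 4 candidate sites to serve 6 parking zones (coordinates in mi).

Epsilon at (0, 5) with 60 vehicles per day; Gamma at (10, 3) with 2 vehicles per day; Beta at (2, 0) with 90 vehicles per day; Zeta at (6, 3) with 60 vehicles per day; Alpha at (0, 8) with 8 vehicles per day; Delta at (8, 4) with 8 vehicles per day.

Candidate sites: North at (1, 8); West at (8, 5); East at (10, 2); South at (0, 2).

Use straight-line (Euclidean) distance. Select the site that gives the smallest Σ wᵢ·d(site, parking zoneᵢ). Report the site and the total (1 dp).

Total weighted distance at each candidate:
  North (1, 8): total = 1432.7
  West (8, 5): total = 1434.6
  East (10, 2): total = 1733.9
  South (0, 2): total = 933.6
Minimum is at South with total 933.6 mi.

South, total 933.6 mi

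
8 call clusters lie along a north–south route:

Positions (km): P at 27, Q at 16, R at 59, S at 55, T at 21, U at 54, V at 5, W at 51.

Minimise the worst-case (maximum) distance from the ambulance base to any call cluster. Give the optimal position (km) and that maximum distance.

location 32, max distance 27

The 1-center on a line is the midpoint of the two extreme points: leftmost at 5, rightmost at 59.
Optimal location = (5 + 59)/2 = 32; maximum distance = (59 − 5)/2 = 27.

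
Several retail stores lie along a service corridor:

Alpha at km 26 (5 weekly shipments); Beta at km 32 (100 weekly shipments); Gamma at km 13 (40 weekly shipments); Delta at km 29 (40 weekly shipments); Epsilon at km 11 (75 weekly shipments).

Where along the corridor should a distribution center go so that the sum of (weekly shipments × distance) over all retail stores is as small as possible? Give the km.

For a sum of weighted absolute distances on a line, the optimum is the weighted median (not the mean). Total weight W = 260; half-weight = 130.
Sort by position and accumulate weight:
  km 11 (Epsilon, w=75) → cum 75
  km 13 (Gamma, w=40) → cum 115
  km 26 (Alpha, w=5) → cum 120
  km 29 (Delta, w=40) → cum 160  ≥ 130 → median here
  km 32 (Beta, w=100) → cum 260
Optimal location: km 29.

x = 29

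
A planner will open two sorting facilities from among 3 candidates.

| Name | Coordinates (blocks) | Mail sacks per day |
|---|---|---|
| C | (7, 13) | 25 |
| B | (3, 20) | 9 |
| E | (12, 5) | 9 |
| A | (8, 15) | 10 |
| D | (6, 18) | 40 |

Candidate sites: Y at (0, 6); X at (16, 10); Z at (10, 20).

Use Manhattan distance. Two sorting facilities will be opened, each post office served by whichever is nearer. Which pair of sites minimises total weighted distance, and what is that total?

Evaluate every pair (each demand assigned to the nearer of the two):
  {X, Z}: total = 704
  {Y, Z}: total = 740
  {Y, X}: total = 1384
Best pair: {X, Z} with total 704.

{X, Z}, total 704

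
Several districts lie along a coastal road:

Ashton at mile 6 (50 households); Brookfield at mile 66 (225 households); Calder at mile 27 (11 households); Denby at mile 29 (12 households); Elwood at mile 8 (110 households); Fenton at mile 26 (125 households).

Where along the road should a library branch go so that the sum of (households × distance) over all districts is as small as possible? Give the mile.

x = 26

For a sum of weighted absolute distances on a line, the optimum is the weighted median (not the mean). Total weight W = 533; half-weight = 266.5.
Sort by position and accumulate weight:
  mile 6 (Ashton, w=50) → cum 50
  mile 8 (Elwood, w=110) → cum 160
  mile 26 (Fenton, w=125) → cum 285  ≥ 266.5 → median here
  mile 27 (Calder, w=11) → cum 296
  mile 29 (Denby, w=12) → cum 308
  mile 66 (Brookfield, w=225) → cum 533
Optimal location: mile 26.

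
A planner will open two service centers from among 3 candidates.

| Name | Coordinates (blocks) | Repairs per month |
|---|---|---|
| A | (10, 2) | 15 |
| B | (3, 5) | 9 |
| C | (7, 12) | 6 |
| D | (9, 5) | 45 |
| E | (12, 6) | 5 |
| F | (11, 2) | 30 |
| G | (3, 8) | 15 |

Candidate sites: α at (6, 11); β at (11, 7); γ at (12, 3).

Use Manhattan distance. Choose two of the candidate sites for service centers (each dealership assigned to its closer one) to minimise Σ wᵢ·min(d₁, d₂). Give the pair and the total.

{α, γ}, total 528

Evaluate every pair (each demand assigned to the nearer of the two):
  {α, γ}: total = 528
  {β, γ}: total = 574
  {α, β}: total = 613
Best pair: {α, γ} with total 528.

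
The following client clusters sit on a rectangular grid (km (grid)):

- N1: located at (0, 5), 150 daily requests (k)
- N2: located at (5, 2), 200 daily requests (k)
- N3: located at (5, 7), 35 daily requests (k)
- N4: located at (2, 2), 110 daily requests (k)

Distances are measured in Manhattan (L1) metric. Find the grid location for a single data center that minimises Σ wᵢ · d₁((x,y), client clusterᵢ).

Manhattan distance separates: Σwᵢ(|x−xᵢ|+|y−yᵢ|) = Σwᵢ|x−xᵢ| + Σwᵢ|y−yᵢ|, so x and y are optimised independently as 1-D weighted medians.
Total weight W = 495; half = 247.5.
x-coordinate, sorted with cumulative weight:
  x=0 (N1, w=150) cum 150
  x=2 (N4, w=110) cum 260  ← median
  x=5 (N2, w=200) cum 460
  x=5 (N3, w=35) cum 495
⇒ x* = 2
y-coordinate, sorted with cumulative weight:
  y=2 (N2, w=200) cum 200
  y=2 (N4, w=110) cum 310  ← median
  y=5 (N1, w=150) cum 460
  y=7 (N3, w=35) cum 495
⇒ y* = 2

(2, 2)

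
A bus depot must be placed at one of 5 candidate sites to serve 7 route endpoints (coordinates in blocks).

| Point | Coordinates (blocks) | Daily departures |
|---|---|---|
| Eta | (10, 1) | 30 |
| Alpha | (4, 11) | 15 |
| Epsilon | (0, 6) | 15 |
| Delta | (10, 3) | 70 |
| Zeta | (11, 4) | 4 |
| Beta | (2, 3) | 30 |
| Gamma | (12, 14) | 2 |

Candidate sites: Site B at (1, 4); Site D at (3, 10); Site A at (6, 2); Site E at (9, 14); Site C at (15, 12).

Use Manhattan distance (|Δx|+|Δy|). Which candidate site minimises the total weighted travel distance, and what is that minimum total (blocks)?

Site A, total 1029 blocks

Total weighted distance at each candidate:
  Site B (1, 4): total = 1397
  Site D (3, 10): total = 1917
  Site A (6, 2): total = 1029
  Site E (9, 14): total = 2229
  Site C (15, 12): total = 2673
Minimum is at Site A with total 1029 blocks.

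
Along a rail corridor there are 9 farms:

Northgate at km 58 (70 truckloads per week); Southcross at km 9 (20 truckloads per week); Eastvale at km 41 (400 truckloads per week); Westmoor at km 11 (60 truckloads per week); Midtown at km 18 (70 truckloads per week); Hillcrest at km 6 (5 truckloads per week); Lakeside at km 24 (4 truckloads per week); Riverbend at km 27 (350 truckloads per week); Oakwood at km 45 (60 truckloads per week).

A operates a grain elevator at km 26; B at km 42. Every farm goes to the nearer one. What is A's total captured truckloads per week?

The indifferent point is the midpoint (26+42)/2 = 34; farms left of it (closer to A at 26) go to A, those right go to B.
  Hillcrest at 6 (w=5) → A
  Southcross at 9 (w=20) → A
  Westmoor at 11 (w=60) → A
  Midtown at 18 (w=70) → A
  Lakeside at 24 (w=4) → A
  Riverbend at 27 (w=350) → A
  Eastvale at 41 (w=400) → B
  Oakwood at 45 (w=60) → B
  Northgate at 58 (w=70) → B
A captures 509; B captures 530.

509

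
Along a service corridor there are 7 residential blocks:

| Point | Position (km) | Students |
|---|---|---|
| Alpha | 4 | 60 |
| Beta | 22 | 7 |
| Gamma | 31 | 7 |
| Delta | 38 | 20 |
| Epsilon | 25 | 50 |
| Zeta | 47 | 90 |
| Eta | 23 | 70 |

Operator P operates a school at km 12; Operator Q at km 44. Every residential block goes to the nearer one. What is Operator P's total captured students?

The indifferent point is the midpoint (12+44)/2 = 28; residential blocks left of it (closer to Operator P at 12) go to Operator P, those right go to Operator Q.
  Alpha at 4 (w=60) → Operator P
  Beta at 22 (w=7) → Operator P
  Eta at 23 (w=70) → Operator P
  Epsilon at 25 (w=50) → Operator P
  Gamma at 31 (w=7) → Operator Q
  Delta at 38 (w=20) → Operator Q
  Zeta at 47 (w=90) → Operator Q
Operator P captures 187; Operator Q captures 117.

187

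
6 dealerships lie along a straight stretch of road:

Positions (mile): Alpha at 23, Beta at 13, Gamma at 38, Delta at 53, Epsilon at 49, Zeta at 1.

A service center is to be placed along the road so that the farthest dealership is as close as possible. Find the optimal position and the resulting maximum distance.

The 1-center on a line is the midpoint of the two extreme points: leftmost at 1, rightmost at 53.
Optimal location = (1 + 53)/2 = 27; maximum distance = (53 − 1)/2 = 26.

location 27, max distance 26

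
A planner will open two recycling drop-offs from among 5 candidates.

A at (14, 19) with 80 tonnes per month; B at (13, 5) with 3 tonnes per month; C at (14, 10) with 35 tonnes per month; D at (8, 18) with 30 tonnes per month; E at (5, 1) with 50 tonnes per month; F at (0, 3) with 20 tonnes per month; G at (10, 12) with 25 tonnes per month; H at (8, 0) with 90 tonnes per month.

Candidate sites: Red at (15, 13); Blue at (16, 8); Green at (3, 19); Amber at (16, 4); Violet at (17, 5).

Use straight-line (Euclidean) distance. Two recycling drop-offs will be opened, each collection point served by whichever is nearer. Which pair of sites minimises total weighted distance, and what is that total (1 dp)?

{Red, Amber}, total 2688.0

Evaluate every pair (each demand assigned to the nearer of the two):
  {Red, Amber}: total = 2688.0
  {Red, Violet}: total = 2896.3
  {Red, Blue}: total = 2989.3
  {Green, Amber}: total = 3207.0
  {Blue, Amber}: total = 3263.1
  {Blue, Green}: total = 3320.7
  {Red, Green}: total = 3337.9
  {Green, Violet}: total = 3381.2
  {Blue, Violet}: total = 3464.2
  {Amber, Violet}: total = 3776.5
Best pair: {Red, Amber} with total 2688.0.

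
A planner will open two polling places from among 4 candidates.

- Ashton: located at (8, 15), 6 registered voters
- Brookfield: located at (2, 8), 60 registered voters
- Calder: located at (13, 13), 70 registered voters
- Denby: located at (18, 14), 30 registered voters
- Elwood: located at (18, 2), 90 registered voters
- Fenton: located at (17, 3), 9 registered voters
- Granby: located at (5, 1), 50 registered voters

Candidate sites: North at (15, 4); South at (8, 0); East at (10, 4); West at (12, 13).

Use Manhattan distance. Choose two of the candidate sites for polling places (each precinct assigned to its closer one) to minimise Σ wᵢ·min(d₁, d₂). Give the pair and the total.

Evaluate every pair (each demand assigned to the nearer of the two):
  {North, West}: total = 2343
  {East, West}: total = 2408
  {South, West}: total = 2544
  {North, South}: total = 2767
  {North, East}: total = 2835
  {South, East}: total = 3350
Best pair: {North, West} with total 2343.

{North, West}, total 2343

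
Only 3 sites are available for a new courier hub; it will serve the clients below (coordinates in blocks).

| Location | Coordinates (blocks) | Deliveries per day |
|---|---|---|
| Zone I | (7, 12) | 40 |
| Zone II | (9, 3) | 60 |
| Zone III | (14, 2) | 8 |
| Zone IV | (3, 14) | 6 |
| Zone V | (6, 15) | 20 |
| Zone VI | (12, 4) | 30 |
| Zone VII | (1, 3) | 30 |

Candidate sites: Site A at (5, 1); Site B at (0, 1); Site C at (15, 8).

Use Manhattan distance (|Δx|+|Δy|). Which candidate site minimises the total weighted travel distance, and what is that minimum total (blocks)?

Total weighted distance at each candidate:
  Site A (5, 1): total = 1830
  Site B (0, 1): total = 2536
  Site C (15, 8): total = 2404
Minimum is at Site A with total 1830 blocks.

Site A, total 1830 blocks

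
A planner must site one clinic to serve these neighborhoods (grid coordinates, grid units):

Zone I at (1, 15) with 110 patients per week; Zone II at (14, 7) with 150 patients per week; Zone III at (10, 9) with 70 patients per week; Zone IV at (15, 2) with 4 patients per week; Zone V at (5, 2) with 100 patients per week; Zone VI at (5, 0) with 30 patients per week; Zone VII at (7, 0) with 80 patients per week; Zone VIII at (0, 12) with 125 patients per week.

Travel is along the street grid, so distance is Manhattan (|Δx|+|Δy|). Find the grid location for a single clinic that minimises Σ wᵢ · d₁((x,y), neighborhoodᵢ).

(5, 7)

Manhattan distance separates: Σwᵢ(|x−xᵢ|+|y−yᵢ|) = Σwᵢ|x−xᵢ| + Σwᵢ|y−yᵢ|, so x and y are optimised independently as 1-D weighted medians.
Total weight W = 669; half = 334.5.
x-coordinate, sorted with cumulative weight:
  x=0 (Zone VIII, w=125) cum 125
  x=1 (Zone I, w=110) cum 235
  x=5 (Zone V, w=100) cum 335  ← median
  x=5 (Zone VI, w=30) cum 365
  x=7 (Zone VII, w=80) cum 445
  x=10 (Zone III, w=70) cum 515
  x=14 (Zone II, w=150) cum 665
  x=15 (Zone IV, w=4) cum 669
⇒ x* = 5
y-coordinate, sorted with cumulative weight:
  y=0 (Zone VI, w=30) cum 30
  y=0 (Zone VII, w=80) cum 110
  y=2 (Zone IV, w=4) cum 114
  y=2 (Zone V, w=100) cum 214
  y=7 (Zone II, w=150) cum 364  ← median
  y=9 (Zone III, w=70) cum 434
  y=12 (Zone VIII, w=125) cum 559
  y=15 (Zone I, w=110) cum 669
⇒ y* = 7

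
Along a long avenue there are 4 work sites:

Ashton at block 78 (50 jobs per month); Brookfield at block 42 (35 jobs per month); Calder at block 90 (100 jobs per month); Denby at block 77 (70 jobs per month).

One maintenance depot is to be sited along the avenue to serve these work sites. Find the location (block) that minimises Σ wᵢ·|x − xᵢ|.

x = 78

For a sum of weighted absolute distances on a line, the optimum is the weighted median (not the mean). Total weight W = 255; half-weight = 127.5.
Sort by position and accumulate weight:
  block 42 (Brookfield, w=35) → cum 35
  block 77 (Denby, w=70) → cum 105
  block 78 (Ashton, w=50) → cum 155  ≥ 127.5 → median here
  block 90 (Calder, w=100) → cum 255
Optimal location: block 78.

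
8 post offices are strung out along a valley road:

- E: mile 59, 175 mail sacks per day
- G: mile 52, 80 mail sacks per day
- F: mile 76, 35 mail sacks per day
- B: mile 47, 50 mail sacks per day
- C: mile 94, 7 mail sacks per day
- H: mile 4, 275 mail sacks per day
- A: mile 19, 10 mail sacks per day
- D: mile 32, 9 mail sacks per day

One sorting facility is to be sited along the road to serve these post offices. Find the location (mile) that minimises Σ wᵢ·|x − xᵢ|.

x = 47

For a sum of weighted absolute distances on a line, the optimum is the weighted median (not the mean). Total weight W = 641; half-weight = 320.5.
Sort by position and accumulate weight:
  mile 4 (H, w=275) → cum 275
  mile 19 (A, w=10) → cum 285
  mile 32 (D, w=9) → cum 294
  mile 47 (B, w=50) → cum 344  ≥ 320.5 → median here
  mile 52 (G, w=80) → cum 424
  mile 59 (E, w=175) → cum 599
  mile 76 (F, w=35) → cum 634
  mile 94 (C, w=7) → cum 641
Optimal location: mile 47.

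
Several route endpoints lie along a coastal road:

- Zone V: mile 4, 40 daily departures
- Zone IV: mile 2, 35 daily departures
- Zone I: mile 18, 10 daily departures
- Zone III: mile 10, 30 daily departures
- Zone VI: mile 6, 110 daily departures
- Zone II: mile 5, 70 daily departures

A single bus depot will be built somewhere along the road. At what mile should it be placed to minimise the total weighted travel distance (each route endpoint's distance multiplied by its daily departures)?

x = 6

For a sum of weighted absolute distances on a line, the optimum is the weighted median (not the mean). Total weight W = 295; half-weight = 147.5.
Sort by position and accumulate weight:
  mile 2 (Zone IV, w=35) → cum 35
  mile 4 (Zone V, w=40) → cum 75
  mile 5 (Zone II, w=70) → cum 145
  mile 6 (Zone VI, w=110) → cum 255  ≥ 147.5 → median here
  mile 10 (Zone III, w=30) → cum 285
  mile 18 (Zone I, w=10) → cum 295
Optimal location: mile 6.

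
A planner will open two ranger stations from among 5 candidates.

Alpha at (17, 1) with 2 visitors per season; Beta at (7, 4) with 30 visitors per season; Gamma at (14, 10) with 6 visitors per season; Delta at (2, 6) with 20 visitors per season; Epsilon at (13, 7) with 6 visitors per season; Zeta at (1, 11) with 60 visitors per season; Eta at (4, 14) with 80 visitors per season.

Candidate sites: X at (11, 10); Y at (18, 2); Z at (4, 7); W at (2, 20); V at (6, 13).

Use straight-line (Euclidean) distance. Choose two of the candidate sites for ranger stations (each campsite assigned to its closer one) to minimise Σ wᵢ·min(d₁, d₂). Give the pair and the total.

Evaluate every pair (each demand assigned to the nearer of the two):
  {Z, V}: total = 784.8
  {X, V}: total = 940.8
  {Y, V}: total = 1031.4
  {W, V}: total = 1074.0
  {X, Z}: total = 1093.3
  {Z, W}: total = 1123.2
  {Y, Z}: total = 1130.9
  {X, W}: total = 1523.9
  {X, Y}: total = 1703.7
  {Y, W}: total = 1763.6
Best pair: {Z, V} with total 784.8.

{Z, V}, total 784.8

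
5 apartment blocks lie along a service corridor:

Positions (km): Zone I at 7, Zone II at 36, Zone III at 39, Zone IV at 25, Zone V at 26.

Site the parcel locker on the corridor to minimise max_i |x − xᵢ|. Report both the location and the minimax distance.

The 1-center on a line is the midpoint of the two extreme points: leftmost at 7, rightmost at 39.
Optimal location = (7 + 39)/2 = 23; maximum distance = (39 − 7)/2 = 16.

location 23, max distance 16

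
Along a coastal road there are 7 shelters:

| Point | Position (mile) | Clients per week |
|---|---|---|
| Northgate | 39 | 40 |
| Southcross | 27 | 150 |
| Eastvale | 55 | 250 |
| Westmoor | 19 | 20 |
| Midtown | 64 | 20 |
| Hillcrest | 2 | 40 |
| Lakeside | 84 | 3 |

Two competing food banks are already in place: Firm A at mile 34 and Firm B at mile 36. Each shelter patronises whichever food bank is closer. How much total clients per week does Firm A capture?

The indifferent point is the midpoint (34+36)/2 = 35; shelters left of it (closer to Firm A at 34) go to Firm A, those right go to Firm B.
  Hillcrest at 2 (w=40) → Firm A
  Westmoor at 19 (w=20) → Firm A
  Southcross at 27 (w=150) → Firm A
  Northgate at 39 (w=40) → Firm B
  Eastvale at 55 (w=250) → Firm B
  Midtown at 64 (w=20) → Firm B
  Lakeside at 84 (w=3) → Firm B
Firm A captures 210; Firm B captures 313.

210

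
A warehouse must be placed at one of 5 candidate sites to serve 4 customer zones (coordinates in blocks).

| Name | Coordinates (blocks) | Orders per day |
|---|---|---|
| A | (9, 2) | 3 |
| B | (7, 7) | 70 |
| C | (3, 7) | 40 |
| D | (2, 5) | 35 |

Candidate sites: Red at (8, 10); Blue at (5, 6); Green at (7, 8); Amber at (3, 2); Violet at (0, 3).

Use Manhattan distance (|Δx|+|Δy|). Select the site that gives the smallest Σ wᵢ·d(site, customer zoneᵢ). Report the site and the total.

Total weighted distance at each candidate:
  Red (8, 10): total = 1012
  Blue (5, 6): total = 494
  Green (7, 8): total = 574
  Amber (3, 2): total = 988
  Violet (0, 3): total = 1220
Minimum is at Blue with total 494 blocks.

Blue, total 494 blocks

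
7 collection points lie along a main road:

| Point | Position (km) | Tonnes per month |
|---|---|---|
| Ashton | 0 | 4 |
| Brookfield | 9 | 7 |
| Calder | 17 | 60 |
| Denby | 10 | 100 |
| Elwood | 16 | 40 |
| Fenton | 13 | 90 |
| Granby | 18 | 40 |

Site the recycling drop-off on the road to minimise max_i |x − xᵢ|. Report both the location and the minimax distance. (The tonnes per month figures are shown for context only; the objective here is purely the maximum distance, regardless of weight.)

location 9, max distance 9

The 1-center on a line is the midpoint of the two extreme points: leftmost at 0, rightmost at 18.
Optimal location = (0 + 18)/2 = 9; maximum distance = (18 − 0)/2 = 9.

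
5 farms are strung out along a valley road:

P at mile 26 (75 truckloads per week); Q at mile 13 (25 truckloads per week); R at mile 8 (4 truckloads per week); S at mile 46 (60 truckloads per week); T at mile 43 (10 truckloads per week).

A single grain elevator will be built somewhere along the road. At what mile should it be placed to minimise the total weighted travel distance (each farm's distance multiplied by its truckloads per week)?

For a sum of weighted absolute distances on a line, the optimum is the weighted median (not the mean). Total weight W = 174; half-weight = 87.
Sort by position and accumulate weight:
  mile 8 (R, w=4) → cum 4
  mile 13 (Q, w=25) → cum 29
  mile 26 (P, w=75) → cum 104  ≥ 87 → median here
  mile 43 (T, w=10) → cum 114
  mile 46 (S, w=60) → cum 174
Optimal location: mile 26.

x = 26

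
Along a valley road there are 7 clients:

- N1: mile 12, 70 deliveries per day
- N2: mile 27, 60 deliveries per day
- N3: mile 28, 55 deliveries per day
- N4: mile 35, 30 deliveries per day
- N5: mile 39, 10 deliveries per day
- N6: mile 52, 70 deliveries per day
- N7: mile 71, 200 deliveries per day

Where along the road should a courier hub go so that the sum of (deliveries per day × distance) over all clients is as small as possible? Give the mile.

x = 52

For a sum of weighted absolute distances on a line, the optimum is the weighted median (not the mean). Total weight W = 495; half-weight = 247.5.
Sort by position and accumulate weight:
  mile 12 (N1, w=70) → cum 70
  mile 27 (N2, w=60) → cum 130
  mile 28 (N3, w=55) → cum 185
  mile 35 (N4, w=30) → cum 215
  mile 39 (N5, w=10) → cum 225
  mile 52 (N6, w=70) → cum 295  ≥ 247.5 → median here
  mile 71 (N7, w=200) → cum 495
Optimal location: mile 52.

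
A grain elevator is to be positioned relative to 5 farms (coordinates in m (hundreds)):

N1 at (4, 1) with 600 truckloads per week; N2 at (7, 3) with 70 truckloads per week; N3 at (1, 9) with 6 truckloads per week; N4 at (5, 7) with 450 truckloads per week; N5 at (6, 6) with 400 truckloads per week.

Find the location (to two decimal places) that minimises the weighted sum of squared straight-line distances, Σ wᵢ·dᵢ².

The minimiser of Σwᵢ‖p−pᵢ‖² is the weighted centroid p* = (Σwᵢpᵢ)/(Σwᵢ).
Σwᵢ = 1526.
Σwᵢxᵢ = 600·4 + 70·7 + 6·1 + 450·5 + 400·6 = 7546.
Σwᵢyᵢ = 600·1 + 70·3 + 6·9 + 450·7 + 400·6 = 6414.
x* = 7546/1526 = 4.94, y* = 6414/1526 = 4.20.

(4.94, 4.20)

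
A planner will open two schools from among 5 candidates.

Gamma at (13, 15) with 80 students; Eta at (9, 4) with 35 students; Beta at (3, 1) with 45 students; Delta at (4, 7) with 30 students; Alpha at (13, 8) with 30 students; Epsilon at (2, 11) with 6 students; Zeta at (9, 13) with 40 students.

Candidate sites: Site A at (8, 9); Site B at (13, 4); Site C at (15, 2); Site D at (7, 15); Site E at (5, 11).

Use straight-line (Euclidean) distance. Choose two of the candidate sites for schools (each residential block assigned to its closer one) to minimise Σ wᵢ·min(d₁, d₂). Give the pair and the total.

{Site A, Site D}, total 1521.2

Evaluate every pair (each demand assigned to the nearer of the two):
  {Site A, Site D}: total = 1521.2
  {Site B, Site D}: total = 1617.7
  {Site A, Site B}: total = 1646.4
  {Site A, Site E}: total = 1687.4
  {Site A, Site C}: total = 1717.8
  {Site D, Site E}: total = 1732.2
  {Site B, Site E}: total = 1755.0
  {Site C, Site D}: total = 1840.8
  {Site C, Site E}: total = 1906.1
  {Site B, Site C}: total = 2366.6
Best pair: {Site A, Site D} with total 1521.2.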